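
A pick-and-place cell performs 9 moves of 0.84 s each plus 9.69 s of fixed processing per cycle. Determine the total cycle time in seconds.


T = 9*0.84 + 9.69 = 17.2500

17.2500 s


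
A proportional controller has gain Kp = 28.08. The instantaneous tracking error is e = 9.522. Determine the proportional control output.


u_P = Kp * e = 28.08 * 9.522 = 267.3778

267.3778


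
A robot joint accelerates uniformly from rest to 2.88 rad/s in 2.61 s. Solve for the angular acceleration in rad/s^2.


alpha = delta_omega / t = 2.88 / 2.61 = 1.1034

1.1034 rad/s^2


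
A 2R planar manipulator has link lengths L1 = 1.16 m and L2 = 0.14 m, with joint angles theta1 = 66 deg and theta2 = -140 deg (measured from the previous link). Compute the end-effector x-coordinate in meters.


x = L1*cos(th1) + L2*cos(th1+th2) = 1.16*cos(66 deg) + 0.14*cos(-74 deg) = 0.5104

0.5104 m


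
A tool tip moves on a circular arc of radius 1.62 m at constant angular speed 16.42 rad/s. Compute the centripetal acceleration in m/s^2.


a_c = omega^2 * r = 16.42^2 * 1.62 = 436.7786

436.7786 m/s^2


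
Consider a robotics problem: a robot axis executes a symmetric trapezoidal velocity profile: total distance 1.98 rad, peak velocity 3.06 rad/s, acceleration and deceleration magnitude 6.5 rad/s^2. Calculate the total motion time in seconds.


t_acc = v/a = 3.06/6.5 = 0.470769 s
d_acc = v^2/(2a) = 0.720277 rad (each ramp)
d_cruise = 1.98 - 2*0.720277 = 0.539446 rad
t_cruise = 0.539446/3.06 = 0.176290 s
t_total = 2*0.470769 + 0.176290 = 1.1178

1.1178 s


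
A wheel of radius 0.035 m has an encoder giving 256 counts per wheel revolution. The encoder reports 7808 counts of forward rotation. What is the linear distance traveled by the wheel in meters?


revs = 7808/256 = 30.500000
d = revs * 2*pi*r = 30.500000 * 2*pi*0.035 = 6.7073

6.7073 m


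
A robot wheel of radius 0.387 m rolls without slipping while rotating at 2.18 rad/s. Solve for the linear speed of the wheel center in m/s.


v = omega * r = 2.18 * 0.387 = 0.8437

0.8437 m/s


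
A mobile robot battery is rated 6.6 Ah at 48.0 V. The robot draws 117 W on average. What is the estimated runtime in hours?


E = 6.6*48.0 = 316.8000 Wh
t = E/P = 316.8000/117 = 2.7077

2.7077 hours


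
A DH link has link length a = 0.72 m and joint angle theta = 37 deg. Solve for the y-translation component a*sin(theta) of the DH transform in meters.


a*sin(theta) = 0.72*sin(37 deg) = 0.4333

0.4333 m


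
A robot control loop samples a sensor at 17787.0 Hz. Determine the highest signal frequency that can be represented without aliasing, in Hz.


f_max = f_s/2 = 17787.0/2 = 8893.5000

8893.5000 Hz


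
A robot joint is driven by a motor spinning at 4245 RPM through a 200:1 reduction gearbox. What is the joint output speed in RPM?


omega_joint = omega_motor / N = 4245 / 200 = 21.2250

21.2250 RPM


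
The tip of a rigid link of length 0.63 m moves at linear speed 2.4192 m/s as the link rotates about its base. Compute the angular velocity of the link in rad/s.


omega = v / L = 2.4192 / 0.63 = 3.8400

3.8400 rad/s


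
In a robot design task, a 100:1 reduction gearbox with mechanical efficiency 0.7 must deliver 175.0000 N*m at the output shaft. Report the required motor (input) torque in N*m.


tau_in = tau_out / (N * eta) = 175.0000 / (100 * 0.7) = 2.5000

2.5000 N*m


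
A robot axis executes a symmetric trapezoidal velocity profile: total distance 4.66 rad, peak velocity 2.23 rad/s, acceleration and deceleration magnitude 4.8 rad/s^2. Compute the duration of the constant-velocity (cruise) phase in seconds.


t_acc = v/a = 0.464583 s, d_acc = v^2/(2a) = 0.518010 rad each
d_cruise = 4.66 - 2*0.518010 = 3.623980 rad
t_cruise = d_cruise/v = 3.623980/2.23 = 1.6251

1.6251 s


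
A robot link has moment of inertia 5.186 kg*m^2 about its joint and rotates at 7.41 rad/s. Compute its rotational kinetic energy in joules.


KE = (1/2)*I*omega^2 = 0.5*5.186*7.41^2 = 142.3767

142.3767 J


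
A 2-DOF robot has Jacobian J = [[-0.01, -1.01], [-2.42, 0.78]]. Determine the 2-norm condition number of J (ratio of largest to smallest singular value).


JJ^T eigenvalues: trace(JJ^T) = 7.4850, det(JJ^T) = det(J)^2 = 6.01230400
s_max^2 = (7.4850 + sqrt(31.97600900))/2 = 6.56986666
s_min^2 = (7.4850 - sqrt(31.97600900))/2 = 0.91513334
kappa = s_max/s_min = sqrt(6.56986666/0.91513334) = 2.6794

2.6794


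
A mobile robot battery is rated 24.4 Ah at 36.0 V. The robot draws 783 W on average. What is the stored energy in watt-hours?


E = capacity * V = 24.4*36.0 = 878.4000

878.4000 Wh


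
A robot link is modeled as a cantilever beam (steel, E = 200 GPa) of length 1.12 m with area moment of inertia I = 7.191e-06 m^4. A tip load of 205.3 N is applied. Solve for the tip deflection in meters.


delta = F*L^3/(3*E*I) = 205.3*1.12^3/(3*2.000e+11*7.191e-06)
      = 288.4317184/4314600 = 6.6850e-05

6.6850e-05 m


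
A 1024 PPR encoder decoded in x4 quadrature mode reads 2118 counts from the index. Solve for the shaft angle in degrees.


angle = counts * 360 / (PPR*4) = 2118 * 360 / 4096 = 186.1523

186.1523 degrees


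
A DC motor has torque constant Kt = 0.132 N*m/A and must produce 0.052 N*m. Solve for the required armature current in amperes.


I = tau / Kt = 0.052/0.132 = 0.3939

0.3939 A


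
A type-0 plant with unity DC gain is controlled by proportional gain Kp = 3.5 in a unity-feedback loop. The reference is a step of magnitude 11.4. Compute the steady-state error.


e_ss = R/(1 + Kp) = 11.4/(1 + 3.5) = 11.4/4.5000 = 2.5333

2.5333


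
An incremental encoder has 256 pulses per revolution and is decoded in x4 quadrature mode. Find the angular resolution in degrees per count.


resolution = 360 / (PPR * 4) = 360 / 1024 = 0.3516

0.3516 degrees


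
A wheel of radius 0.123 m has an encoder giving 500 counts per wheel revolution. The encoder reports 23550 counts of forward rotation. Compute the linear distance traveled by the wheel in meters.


revs = 23550/500 = 47.100000
d = revs * 2*pi*r = 47.100000 * 2*pi*0.123 = 36.4004

36.4004 m


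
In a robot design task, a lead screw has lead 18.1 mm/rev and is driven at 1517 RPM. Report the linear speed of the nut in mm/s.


v = lead * (RPM/60) = 18.1*1517/60 = 457.6283

457.6283 mm/s


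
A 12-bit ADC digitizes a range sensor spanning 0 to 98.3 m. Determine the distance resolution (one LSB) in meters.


res = range / 2^n = 98.3/2^12 = 98.3/4096 = 0.0240

0.0240 m


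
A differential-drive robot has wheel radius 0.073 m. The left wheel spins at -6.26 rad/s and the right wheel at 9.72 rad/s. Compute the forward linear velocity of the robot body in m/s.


v = r*(wR + wL)/2 = 0.073*(9.72 + -6.26)/2 = 0.1263

0.1263 m/s


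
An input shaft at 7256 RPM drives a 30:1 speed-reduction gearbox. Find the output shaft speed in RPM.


omega_out = omega_in / N = 7256 / 30 = 241.8667

241.8667 RPM


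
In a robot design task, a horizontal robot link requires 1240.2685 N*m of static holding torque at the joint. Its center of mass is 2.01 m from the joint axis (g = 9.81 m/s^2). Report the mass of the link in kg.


m = tau / (g*L) = 1240.2685 / (9.81 * 2.01) = 62.9000

62.9000 kg


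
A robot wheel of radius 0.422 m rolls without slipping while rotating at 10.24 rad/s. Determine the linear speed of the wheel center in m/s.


v = omega * r = 10.24 * 0.422 = 4.3213

4.3213 m/s


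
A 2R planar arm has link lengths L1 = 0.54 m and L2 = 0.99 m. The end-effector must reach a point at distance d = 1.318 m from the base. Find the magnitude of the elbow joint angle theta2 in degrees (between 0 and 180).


cos(th2) = (d^2 - L1^2 - L2^2)/(2*L1*L2) = (1.318^2 - 0.54^2 - 0.99^2)/(2*0.54*0.99) = 0.43530116
th2 = acos(0.43530116) = 64.1955 deg

64.1955 degrees


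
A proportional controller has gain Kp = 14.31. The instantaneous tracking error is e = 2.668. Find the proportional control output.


u_P = Kp * e = 14.31 * 2.668 = 38.1791

38.1791


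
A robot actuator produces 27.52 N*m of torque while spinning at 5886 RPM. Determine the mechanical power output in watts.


omega = 5886 * 2*pi/60 = 616.380479 rad/s
P = tau * omega = 27.52 * 616.380479 = 16962.7908

16962.7908 W


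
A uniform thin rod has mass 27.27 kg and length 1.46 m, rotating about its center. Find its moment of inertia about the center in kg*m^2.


I = (1/12)*m*L^2 = (1/12)*27.27*1.46^2 = 4.8441

4.8441 kg*m^2


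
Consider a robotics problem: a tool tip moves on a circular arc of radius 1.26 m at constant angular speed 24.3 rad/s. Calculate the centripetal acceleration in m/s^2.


a_c = omega^2 * r = 24.3^2 * 1.26 = 744.0174

744.0174 m/s^2


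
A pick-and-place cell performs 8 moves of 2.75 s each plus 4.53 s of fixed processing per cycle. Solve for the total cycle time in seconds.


T = 8*2.75 + 4.53 = 26.5300

26.5300 s


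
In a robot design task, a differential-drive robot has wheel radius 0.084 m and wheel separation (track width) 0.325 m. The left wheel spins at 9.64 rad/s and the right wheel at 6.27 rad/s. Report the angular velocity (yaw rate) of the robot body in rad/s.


omega = r*(wR - wL)/L = 0.084*(6.27 - (9.64))/0.325 = -0.8710

-0.8710 rad/s


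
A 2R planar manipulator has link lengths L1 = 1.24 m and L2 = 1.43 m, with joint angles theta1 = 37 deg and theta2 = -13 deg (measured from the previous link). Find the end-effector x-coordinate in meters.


x = L1*cos(th1) + L2*cos(th1+th2) = 1.24*cos(37 deg) + 1.43*cos(24 deg) = 2.2967

2.2967 m


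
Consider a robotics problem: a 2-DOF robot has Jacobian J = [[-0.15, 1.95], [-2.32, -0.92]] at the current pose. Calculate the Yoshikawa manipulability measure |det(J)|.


det(J) = -0.15*-0.92 - (1.95)*(-2.32) = 4.6620
|det(J)| = 4.6620

4.6620


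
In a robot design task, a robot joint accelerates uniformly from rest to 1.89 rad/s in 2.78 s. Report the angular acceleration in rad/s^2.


alpha = delta_omega / t = 1.89 / 2.78 = 0.6799

0.6799 rad/s^2


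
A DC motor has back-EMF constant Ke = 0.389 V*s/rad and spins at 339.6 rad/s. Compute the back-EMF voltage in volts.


V_emf = Ke * omega = 0.389*339.6 = 132.1044

132.1044 V


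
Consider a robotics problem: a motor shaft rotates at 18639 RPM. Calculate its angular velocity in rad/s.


omega = 18639 * 2*pi/60 = 1951.8715

1951.8715 rad/s


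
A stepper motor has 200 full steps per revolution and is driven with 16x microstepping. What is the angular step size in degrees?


step = 360/(200*16) = 360/3200 = 0.1125

0.1125 degrees


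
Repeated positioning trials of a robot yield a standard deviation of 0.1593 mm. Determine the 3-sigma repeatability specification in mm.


repeatability = 3*sigma = 3*0.1593 = 0.4779

0.4779 mm


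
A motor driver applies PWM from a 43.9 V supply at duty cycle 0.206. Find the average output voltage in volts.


V_avg = V_supply * D = 43.9*0.206 = 9.0434

9.0434 V


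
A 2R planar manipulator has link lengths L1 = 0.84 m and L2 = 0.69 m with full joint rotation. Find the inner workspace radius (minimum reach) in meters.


r_min = |L1 - L2| = |0.84 - 0.69| = 0.1500

0.1500 m


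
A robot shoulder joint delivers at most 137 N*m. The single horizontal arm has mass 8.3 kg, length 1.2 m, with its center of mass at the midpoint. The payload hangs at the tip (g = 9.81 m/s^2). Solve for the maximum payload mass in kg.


tau_arm = m_arm*g*(L/2) = 8.3*9.81*1.2/2 = 48.8538 N*m
tau_payload = tau_max - tau_arm = 137 - 48.8538 = 88.1462
m_payload = tau_payload / (g*L) = 88.1462 / (9.81*1.2) = 7.4878

7.4878 kg


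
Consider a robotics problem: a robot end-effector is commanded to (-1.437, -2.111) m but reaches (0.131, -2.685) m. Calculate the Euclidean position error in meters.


dx = 0.131 - (-1.437) = 1.5680, dy = -2.685 - (-2.111) = -0.5740
err = sqrt(2.458624 + 0.329476) = 1.6698

1.6698 m


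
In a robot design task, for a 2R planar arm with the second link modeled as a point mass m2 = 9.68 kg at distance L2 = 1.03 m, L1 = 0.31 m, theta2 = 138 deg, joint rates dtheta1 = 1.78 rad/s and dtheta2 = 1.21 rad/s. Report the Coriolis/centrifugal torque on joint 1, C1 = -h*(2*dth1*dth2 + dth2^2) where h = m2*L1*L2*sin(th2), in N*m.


h = m2*L1*L2*sin(th2) = 9.68*0.31*1.03*sin(138 deg) = 2.068165
C1 = -h*(2*1.78*1.21 + 1.21^2) = -2.068165*5.7717 = -11.9368

-11.9368 N*m


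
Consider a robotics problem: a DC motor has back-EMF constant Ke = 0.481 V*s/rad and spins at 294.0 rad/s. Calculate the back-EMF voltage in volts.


V_emf = Ke * omega = 0.481*294.0 = 141.4140

141.4140 V


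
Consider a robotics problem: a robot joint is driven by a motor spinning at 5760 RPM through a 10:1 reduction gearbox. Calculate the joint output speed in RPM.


omega_joint = omega_motor / N = 5760 / 10 = 576.0000

576.0000 RPM


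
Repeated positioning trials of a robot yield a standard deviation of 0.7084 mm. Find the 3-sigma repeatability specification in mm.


repeatability = 3*sigma = 3*0.7084 = 2.1252

2.1252 mm


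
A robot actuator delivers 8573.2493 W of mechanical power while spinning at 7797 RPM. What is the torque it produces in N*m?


omega = 7797 * 2*pi/60 = 816.499931 rad/s
tau = P / omega = 8573.2493 / 816.499931 = 10.5000

10.5000 N*m


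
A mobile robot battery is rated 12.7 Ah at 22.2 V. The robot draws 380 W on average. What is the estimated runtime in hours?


E = 12.7*22.2 = 281.9400 Wh
t = E/P = 281.9400/380 = 0.7419

0.7419 hours


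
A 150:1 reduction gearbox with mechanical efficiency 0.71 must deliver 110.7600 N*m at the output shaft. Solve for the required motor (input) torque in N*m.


tau_in = tau_out / (N * eta) = 110.7600 / (150 * 0.71) = 1.0400

1.0400 N*m


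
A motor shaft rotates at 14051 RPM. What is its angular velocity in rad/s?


omega = 14051 * 2*pi/60 = 1471.4173

1471.4173 rad/s


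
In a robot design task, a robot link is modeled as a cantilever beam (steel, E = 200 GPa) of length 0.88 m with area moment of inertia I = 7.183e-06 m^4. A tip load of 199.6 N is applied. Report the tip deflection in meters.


delta = F*L^3/(3*E*I) = 199.6*0.88^3/(3*2.000e+11*7.183e-06)
      = 136.0218112/4309800 = 3.1561e-05

3.1561e-05 m


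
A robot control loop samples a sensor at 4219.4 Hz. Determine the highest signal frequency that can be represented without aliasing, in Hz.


f_max = f_s/2 = 4219.4/2 = 2109.7000

2109.7000 Hz


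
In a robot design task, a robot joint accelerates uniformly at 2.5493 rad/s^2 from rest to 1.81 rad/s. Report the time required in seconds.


t = delta_omega / alpha = 1.81 / 2.5493 = 0.7100

0.7100 s


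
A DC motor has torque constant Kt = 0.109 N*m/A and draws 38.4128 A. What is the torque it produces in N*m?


tau = Kt * I = 0.109*38.4128 = 4.1870

4.1870 N*m


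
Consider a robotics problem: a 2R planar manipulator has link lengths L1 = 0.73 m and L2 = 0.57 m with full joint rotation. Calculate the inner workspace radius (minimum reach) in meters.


r_min = |L1 - L2| = |0.73 - 0.57| = 0.1600

0.1600 m


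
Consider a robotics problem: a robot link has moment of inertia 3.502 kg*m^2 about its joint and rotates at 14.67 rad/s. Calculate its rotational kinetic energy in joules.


KE = (1/2)*I*omega^2 = 0.5*3.502*14.67^2 = 376.8308

376.8308 J


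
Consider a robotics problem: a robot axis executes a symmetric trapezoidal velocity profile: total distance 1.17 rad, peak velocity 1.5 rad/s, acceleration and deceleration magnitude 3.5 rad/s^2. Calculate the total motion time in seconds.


t_acc = v/a = 1.5/3.5 = 0.428571 s
d_acc = v^2/(2a) = 0.321429 rad (each ramp)
d_cruise = 1.17 - 2*0.321429 = 0.527142 rad
t_cruise = 0.527142/1.5 = 0.351428 s
t_total = 2*0.428571 + 0.351428 = 1.2086

1.2086 s


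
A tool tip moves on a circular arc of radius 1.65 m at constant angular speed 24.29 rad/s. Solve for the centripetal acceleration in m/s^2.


a_c = omega^2 * r = 24.29^2 * 1.65 = 973.5068

973.5068 m/s^2


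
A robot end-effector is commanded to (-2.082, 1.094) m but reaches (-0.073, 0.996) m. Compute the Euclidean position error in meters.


dx = -0.073 - (-2.082) = 2.0090, dy = 0.996 - (1.094) = -0.0980
err = sqrt(4.036081 + 0.009604) = 2.0114

2.0114 m


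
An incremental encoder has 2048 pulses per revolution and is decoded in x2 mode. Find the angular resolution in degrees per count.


resolution = 360 / (PPR * 2) = 360 / 4096 = 0.0879

0.0879 degrees


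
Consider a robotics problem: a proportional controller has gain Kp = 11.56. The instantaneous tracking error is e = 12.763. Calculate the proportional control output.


u_P = Kp * e = 11.56 * 12.763 = 147.5403

147.5403


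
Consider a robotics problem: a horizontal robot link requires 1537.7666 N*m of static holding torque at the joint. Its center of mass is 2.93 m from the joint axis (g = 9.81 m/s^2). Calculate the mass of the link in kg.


m = tau / (g*L) = 1537.7666 / (9.81 * 2.93) = 53.5000

53.5000 kg


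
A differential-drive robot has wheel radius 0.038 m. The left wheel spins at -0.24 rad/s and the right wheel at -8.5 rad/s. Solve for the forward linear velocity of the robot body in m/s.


v = r*(wR + wL)/2 = 0.038*(-8.5 + -0.24)/2 = -0.1661

-0.1661 m/s


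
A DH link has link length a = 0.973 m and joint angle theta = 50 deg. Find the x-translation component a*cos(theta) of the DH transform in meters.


a*cos(theta) = 0.973*cos(50 deg) = 0.6254

0.6254 m


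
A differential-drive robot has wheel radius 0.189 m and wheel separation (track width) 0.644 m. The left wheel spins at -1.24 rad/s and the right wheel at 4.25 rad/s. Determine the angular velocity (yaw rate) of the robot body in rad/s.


omega = r*(wR - wL)/L = 0.189*(4.25 - (-1.24))/0.644 = 1.6112

1.6112 rad/s


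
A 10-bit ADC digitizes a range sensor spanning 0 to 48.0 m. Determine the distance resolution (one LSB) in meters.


res = range / 2^n = 48.0/2^10 = 48.0/1024 = 0.0469

0.0469 m


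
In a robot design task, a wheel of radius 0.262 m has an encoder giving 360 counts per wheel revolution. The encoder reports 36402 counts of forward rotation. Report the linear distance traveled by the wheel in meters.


revs = 36402/360 = 101.116667
d = revs * 2*pi*r = 101.116667 * 2*pi*0.262 = 166.4577

166.4577 m


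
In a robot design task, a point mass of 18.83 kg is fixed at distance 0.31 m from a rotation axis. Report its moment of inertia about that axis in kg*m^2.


I = m*r^2 = 18.83*0.31^2 = 1.8096

1.8096 kg*m^2


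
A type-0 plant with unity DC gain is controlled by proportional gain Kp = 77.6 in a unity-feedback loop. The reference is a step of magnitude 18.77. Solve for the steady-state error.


e_ss = R/(1 + Kp) = 18.77/(1 + 77.6) = 18.77/78.6000 = 0.2388

0.2388


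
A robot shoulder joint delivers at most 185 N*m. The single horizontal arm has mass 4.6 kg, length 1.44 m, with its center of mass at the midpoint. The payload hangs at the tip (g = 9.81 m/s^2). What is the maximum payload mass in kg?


tau_arm = m_arm*g*(L/2) = 4.6*9.81*1.44/2 = 32.4907 N*m
tau_payload = tau_max - tau_arm = 185 - 32.4907 = 152.5093
m_payload = tau_payload / (g*L) = 152.5093 / (9.81*1.44) = 10.7960

10.7960 kg


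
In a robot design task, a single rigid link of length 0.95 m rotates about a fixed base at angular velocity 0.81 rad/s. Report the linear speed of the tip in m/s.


v = L*omega = 0.95 * 0.81 = 0.7695

0.7695 m/s


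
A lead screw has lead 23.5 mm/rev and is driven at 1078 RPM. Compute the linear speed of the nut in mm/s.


v = lead * (RPM/60) = 23.5*1078/60 = 422.2167

422.2167 mm/s


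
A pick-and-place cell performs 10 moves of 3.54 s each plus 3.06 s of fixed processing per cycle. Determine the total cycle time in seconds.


T = 10*3.54 + 3.06 = 38.4600

38.4600 s


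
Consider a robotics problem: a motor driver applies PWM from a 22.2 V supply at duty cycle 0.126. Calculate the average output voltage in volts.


V_avg = V_supply * D = 22.2*0.126 = 2.7972

2.7972 V


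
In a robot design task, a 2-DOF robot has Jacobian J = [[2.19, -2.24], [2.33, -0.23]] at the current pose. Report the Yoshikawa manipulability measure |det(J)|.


det(J) = 2.19*-0.23 - (-2.24)*(2.33) = 4.7155
|det(J)| = 4.7155

4.7155


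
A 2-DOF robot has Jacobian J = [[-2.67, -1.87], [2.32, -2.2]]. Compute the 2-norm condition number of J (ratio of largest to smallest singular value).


JJ^T eigenvalues: trace(JJ^T) = 20.8482, det(JJ^T) = det(J)^2 = 104.29311376
s_max^2 = (20.8482 + sqrt(17.47498820))/2 = 12.51425479
s_min^2 = (20.8482 - sqrt(17.47498820))/2 = 8.33394521
kappa = s_max/s_min = sqrt(12.51425479/8.33394521) = 1.2254

1.2254


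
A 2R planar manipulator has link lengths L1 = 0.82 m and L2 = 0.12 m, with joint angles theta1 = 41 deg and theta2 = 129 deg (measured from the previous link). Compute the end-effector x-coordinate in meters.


x = L1*cos(th1) + L2*cos(th1+th2) = 0.82*cos(41 deg) + 0.12*cos(170 deg) = 0.5007

0.5007 m


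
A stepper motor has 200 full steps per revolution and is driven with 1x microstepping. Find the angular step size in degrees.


step = 360/(200*1) = 360/200 = 1.8000

1.8000 degrees


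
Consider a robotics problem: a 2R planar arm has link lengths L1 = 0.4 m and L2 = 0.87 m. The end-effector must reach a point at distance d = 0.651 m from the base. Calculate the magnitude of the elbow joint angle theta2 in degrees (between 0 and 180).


cos(th2) = (d^2 - L1^2 - L2^2)/(2*L1*L2) = (0.651^2 - 0.4^2 - 0.87^2)/(2*0.4*0.87) = -0.70847557
th2 = acos(-0.70847557) = 135.1110 deg

135.1110 degrees


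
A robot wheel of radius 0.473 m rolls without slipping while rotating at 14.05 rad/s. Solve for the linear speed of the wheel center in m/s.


v = omega * r = 14.05 * 0.473 = 6.6456

6.6456 m/s


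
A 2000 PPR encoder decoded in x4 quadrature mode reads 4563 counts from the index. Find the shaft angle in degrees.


angle = counts * 360 / (PPR*4) = 4563 * 360 / 8000 = 205.3350

205.3350 degrees


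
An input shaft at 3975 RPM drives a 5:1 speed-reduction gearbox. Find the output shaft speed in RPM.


omega_out = omega_in / N = 3975 / 5 = 795.0000

795.0000 RPM


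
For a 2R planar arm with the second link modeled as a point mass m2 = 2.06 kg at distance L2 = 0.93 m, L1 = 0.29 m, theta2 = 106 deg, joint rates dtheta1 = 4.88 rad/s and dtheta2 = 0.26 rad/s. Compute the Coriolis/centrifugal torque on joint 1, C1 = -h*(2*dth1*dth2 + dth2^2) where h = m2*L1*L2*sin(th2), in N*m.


h = m2*L1*L2*sin(th2) = 2.06*0.29*0.93*sin(106 deg) = 0.534060
C1 = -h*(2*4.88*0.26 + 0.26^2) = -0.534060*2.6052 = -1.3913

-1.3913 N*m


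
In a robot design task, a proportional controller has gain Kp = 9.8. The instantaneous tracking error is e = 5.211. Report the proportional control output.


u_P = Kp * e = 9.8 * 5.211 = 51.0678

51.0678


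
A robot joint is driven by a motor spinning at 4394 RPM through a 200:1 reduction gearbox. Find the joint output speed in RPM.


omega_joint = omega_motor / N = 4394 / 200 = 21.9700

21.9700 RPM


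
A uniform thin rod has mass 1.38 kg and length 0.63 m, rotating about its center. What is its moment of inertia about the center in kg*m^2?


I = (1/12)*m*L^2 = (1/12)*1.38*0.63^2 = 0.0456

0.0456 kg*m^2


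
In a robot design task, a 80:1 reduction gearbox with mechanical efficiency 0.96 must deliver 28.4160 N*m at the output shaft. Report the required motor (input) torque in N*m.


tau_in = tau_out / (N * eta) = 28.4160 / (80 * 0.96) = 0.3700

0.3700 N*m


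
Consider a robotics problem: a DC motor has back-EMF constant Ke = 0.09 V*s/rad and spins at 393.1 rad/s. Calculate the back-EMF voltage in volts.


V_emf = Ke * omega = 0.09*393.1 = 35.3790

35.3790 V


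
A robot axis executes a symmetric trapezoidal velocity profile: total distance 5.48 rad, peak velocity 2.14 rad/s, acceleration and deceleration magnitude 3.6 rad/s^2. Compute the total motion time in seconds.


t_acc = v/a = 2.14/3.6 = 0.594444 s
d_acc = v^2/(2a) = 0.636056 rad (each ramp)
d_cruise = 5.48 - 2*0.636056 = 4.207888 rad
t_cruise = 4.207888/2.14 = 1.966303 s
t_total = 2*0.594444 + 1.966303 = 3.1552

3.1552 s


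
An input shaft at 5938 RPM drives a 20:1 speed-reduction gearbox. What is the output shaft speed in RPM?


omega_out = omega_in / N = 5938 / 20 = 296.9000

296.9000 RPM


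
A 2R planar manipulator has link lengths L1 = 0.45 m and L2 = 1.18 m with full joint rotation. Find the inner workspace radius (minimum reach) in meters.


r_min = |L1 - L2| = |0.45 - 1.18| = 0.7300

0.7300 m


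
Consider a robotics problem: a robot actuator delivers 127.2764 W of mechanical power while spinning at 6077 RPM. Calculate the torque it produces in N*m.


omega = 6077 * 2*pi/60 = 636.381952 rad/s
tau = P / omega = 127.2764 / 636.381952 = 0.2000

0.2000 N*m


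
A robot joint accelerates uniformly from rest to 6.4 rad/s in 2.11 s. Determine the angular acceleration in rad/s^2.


alpha = delta_omega / t = 6.4 / 2.11 = 3.0332

3.0332 rad/s^2


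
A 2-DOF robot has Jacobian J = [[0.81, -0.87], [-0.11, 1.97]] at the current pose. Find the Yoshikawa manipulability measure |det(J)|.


det(J) = 0.81*1.97 - (-0.87)*(-0.11) = 1.5000
|det(J)| = 1.5000

1.5000


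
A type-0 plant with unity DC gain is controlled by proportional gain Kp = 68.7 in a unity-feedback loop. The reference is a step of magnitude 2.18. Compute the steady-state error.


e_ss = R/(1 + Kp) = 2.18/(1 + 68.7) = 2.18/69.7000 = 0.0313

0.0313


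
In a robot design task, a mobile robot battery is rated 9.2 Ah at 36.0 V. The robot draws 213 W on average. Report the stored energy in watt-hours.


E = capacity * V = 9.2*36.0 = 331.2000

331.2000 Wh


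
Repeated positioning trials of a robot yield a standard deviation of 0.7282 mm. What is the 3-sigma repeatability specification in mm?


repeatability = 3*sigma = 3*0.7282 = 2.1846

2.1846 mm


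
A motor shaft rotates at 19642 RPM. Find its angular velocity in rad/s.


omega = 19642 * 2*pi/60 = 2056.9054

2056.9054 rad/s


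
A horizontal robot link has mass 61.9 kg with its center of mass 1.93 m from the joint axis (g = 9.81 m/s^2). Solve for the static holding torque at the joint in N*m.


tau = m*g*L = 61.9 * 9.81 * 1.93 = 1171.9713

1171.9713 N*m


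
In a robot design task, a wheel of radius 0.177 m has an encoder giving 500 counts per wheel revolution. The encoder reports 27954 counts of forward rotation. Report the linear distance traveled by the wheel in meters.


revs = 27954/500 = 55.908000
d = revs * 2*pi*r = 55.908000 * 2*pi*0.177 = 62.1766

62.1766 m


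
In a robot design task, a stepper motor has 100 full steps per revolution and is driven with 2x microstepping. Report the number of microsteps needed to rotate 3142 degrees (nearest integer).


step_size = 360/(100*2) = 360/200 = 1.800000 deg
n = 3142/(360/200) = 3142*200/360 = 1745.5556 -> 1746

1746 steps


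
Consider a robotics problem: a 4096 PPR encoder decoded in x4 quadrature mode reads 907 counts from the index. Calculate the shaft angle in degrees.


angle = counts * 360 / (PPR*4) = 907 * 360 / 16384 = 19.9292

19.9292 degrees


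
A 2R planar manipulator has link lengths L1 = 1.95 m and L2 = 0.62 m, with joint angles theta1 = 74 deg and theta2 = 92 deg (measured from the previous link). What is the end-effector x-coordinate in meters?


x = L1*cos(th1) + L2*cos(th1+th2) = 1.95*cos(74 deg) + 0.62*cos(166 deg) = -0.0641

-0.0641 m


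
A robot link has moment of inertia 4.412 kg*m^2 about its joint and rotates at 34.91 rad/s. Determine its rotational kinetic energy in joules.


KE = (1/2)*I*omega^2 = 0.5*4.412*34.91^2 = 2688.4701

2688.4701 J


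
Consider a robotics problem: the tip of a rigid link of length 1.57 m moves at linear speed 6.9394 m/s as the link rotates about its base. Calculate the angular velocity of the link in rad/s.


omega = v / L = 6.9394 / 1.57 = 4.4200

4.4200 rad/s


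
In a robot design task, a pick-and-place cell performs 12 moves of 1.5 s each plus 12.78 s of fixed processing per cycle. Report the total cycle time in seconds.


T = 12*1.5 + 12.78 = 30.7800

30.7800 s


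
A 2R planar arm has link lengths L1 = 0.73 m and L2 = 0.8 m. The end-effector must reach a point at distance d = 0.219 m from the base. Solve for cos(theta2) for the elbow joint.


cos(th2) = (d^2 - L1^2 - L2^2)/(2*L1*L2) = (0.219^2 - 0.73^2 - 0.8^2)/(2*0.73*0.8) = -0.9631

-0.9631


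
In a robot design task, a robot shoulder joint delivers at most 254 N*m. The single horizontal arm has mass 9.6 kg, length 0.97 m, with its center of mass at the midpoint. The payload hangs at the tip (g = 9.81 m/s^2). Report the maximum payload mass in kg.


tau_arm = m_arm*g*(L/2) = 9.6*9.81*0.97/2 = 45.6754 N*m
tau_payload = tau_max - tau_arm = 254 - 45.6754 = 208.3246
m_payload = tau_payload / (g*L) = 208.3246 / (9.81*0.97) = 21.8927

21.8927 kg


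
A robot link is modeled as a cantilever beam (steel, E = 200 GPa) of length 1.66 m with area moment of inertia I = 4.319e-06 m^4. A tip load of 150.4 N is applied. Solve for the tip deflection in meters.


delta = F*L^3/(3*E*I) = 150.4*1.66^3/(3*2.000e+11*4.319e-06)
      = 687.9741184/2591400 = 2.6548e-04

2.6548e-04 m


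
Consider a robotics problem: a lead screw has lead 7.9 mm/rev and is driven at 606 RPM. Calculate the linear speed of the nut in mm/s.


v = lead * (RPM/60) = 7.9*606/60 = 79.7900

79.7900 mm/s


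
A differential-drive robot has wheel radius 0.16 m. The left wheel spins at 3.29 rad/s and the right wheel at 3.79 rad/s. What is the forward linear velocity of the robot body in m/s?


v = r*(wR + wL)/2 = 0.16*(3.79 + 3.29)/2 = 0.5664

0.5664 m/s


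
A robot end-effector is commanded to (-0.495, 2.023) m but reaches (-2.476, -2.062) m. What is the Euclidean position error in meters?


dx = -2.476 - (-0.495) = -1.9810, dy = -2.062 - (2.023) = -4.0850
err = sqrt(3.924361 + 16.687225) = 4.5400

4.5400 m


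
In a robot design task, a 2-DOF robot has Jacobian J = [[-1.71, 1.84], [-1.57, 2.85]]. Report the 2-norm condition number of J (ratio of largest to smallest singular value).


JJ^T eigenvalues: trace(JJ^T) = 16.8971, det(JJ^T) = det(J)^2 = 3.93903409
s_max^2 = (16.8971 + sqrt(269.75585205))/2 = 16.66067293
s_min^2 = (16.8971 - sqrt(269.75585205))/2 = 0.23642707
kappa = s_max/s_min = sqrt(16.66067293/0.23642707) = 8.3946

8.3946


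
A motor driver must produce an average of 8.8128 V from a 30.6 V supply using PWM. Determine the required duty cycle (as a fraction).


D = V_avg/V_supply = 8.8128/30.6 = 0.2880

0.2880


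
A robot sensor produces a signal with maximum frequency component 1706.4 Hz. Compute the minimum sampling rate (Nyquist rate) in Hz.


f_s,min = 2*f_max = 2*1706.4 = 3412.8000

3412.8000 Hz


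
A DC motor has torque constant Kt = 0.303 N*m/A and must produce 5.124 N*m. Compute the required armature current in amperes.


I = tau / Kt = 5.124/0.303 = 16.9109

16.9109 A


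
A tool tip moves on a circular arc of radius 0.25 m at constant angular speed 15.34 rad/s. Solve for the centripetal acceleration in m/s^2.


a_c = omega^2 * r = 15.34^2 * 0.25 = 58.8289

58.8289 m/s^2


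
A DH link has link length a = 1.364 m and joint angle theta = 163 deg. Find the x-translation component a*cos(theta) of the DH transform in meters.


a*cos(theta) = 1.364*cos(163 deg) = -1.3044

-1.3044 m


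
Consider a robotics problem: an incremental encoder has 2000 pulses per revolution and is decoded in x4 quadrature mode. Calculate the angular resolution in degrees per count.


resolution = 360 / (PPR * 4) = 360 / 8000 = 0.0450

0.0450 degrees


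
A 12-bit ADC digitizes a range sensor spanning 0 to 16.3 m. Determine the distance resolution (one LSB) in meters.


res = range / 2^n = 16.3/2^12 = 16.3/4096 = 0.0040

0.0040 m


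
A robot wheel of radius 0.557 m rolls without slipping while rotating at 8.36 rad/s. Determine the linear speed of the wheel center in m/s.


v = omega * r = 8.36 * 0.557 = 4.6565

4.6565 m/s


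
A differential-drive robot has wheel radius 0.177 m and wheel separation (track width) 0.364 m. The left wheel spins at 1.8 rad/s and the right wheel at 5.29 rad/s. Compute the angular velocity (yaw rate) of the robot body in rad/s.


omega = r*(wR - wL)/L = 0.177*(5.29 - (1.8))/0.364 = 1.6971

1.6971 rad/s


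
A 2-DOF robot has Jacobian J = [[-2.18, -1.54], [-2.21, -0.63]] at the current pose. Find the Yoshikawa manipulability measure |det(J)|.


det(J) = -2.18*-0.63 - (-1.54)*(-2.21) = -2.0300
|det(J)| = 2.0300

2.0300


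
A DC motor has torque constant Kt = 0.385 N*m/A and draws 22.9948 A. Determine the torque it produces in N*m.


tau = Kt * I = 0.385*22.9948 = 8.8530

8.8530 N*m


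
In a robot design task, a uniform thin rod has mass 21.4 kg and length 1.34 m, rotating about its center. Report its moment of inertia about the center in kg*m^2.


I = (1/12)*m*L^2 = (1/12)*21.4*1.34^2 = 3.2022

3.2022 kg*m^2


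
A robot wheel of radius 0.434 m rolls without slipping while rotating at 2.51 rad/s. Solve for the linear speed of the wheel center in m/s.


v = omega * r = 2.51 * 0.434 = 1.0893

1.0893 m/s


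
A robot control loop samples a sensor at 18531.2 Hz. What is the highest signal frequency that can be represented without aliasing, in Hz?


f_max = f_s/2 = 18531.2/2 = 9265.6000

9265.6000 Hz


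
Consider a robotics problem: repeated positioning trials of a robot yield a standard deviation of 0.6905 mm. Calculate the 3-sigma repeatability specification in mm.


repeatability = 3*sigma = 3*0.6905 = 2.0715

2.0715 mm


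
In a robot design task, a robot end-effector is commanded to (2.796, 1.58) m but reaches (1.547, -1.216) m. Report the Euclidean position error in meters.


dx = 1.547 - (2.796) = -1.2490, dy = -1.216 - (1.58) = -2.7960
err = sqrt(1.560001 + 7.817616) = 3.0623

3.0623 m


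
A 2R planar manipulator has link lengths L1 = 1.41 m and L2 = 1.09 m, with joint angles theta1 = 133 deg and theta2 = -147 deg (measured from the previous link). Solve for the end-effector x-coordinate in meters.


x = L1*cos(th1) + L2*cos(th1+th2) = 1.41*cos(133 deg) + 1.09*cos(-14 deg) = 0.0960

0.0960 m


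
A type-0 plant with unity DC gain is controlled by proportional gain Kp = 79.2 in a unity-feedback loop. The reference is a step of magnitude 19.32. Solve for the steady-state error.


e_ss = R/(1 + Kp) = 19.32/(1 + 79.2) = 19.32/80.2000 = 0.2409

0.2409


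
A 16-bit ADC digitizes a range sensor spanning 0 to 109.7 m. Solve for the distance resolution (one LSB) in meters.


res = range / 2^n = 109.7/2^16 = 109.7/65536 = 0.0017

0.0017 m


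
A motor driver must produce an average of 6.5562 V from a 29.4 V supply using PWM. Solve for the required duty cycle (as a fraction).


D = V_avg/V_supply = 6.5562/29.4 = 0.2230

0.2230


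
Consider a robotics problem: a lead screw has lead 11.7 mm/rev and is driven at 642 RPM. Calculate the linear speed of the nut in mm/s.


v = lead * (RPM/60) = 11.7*642/60 = 125.1900

125.1900 mm/s


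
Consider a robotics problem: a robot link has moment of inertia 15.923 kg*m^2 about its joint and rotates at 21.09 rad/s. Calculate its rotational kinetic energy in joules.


KE = (1/2)*I*omega^2 = 0.5*15.923*21.09^2 = 3541.1805

3541.1805 J


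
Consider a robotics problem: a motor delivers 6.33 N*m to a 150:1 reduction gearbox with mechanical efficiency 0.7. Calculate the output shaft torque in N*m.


tau_out = tau_in * N * eta = 6.33 * 150 * 0.7 = 664.6500

664.6500 N*m


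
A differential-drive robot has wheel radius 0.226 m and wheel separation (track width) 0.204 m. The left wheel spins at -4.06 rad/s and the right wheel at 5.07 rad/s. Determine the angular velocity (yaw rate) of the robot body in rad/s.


omega = r*(wR - wL)/L = 0.226*(5.07 - (-4.06))/0.204 = 10.1146

10.1146 rad/s


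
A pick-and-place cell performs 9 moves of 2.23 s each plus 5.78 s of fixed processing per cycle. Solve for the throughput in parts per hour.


T_cycle = 9*2.23 + 5.78 = 25.8500 s
rate = 3600/T = 139.2650

139.2650 parts/hour


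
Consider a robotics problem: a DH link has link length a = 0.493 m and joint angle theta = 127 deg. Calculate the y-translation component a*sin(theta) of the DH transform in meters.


a*sin(theta) = 0.493*sin(127 deg) = 0.3937

0.3937 m


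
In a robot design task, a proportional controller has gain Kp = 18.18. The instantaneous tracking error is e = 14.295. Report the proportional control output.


u_P = Kp * e = 18.18 * 14.295 = 259.8831

259.8831


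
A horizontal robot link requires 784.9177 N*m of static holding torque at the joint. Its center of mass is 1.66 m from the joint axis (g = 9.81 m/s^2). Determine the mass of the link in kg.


m = tau / (g*L) = 784.9177 / (9.81 * 1.66) = 48.2000

48.2000 kg


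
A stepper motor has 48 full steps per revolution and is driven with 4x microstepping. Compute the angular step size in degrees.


step = 360/(48*4) = 360/192 = 1.8750

1.8750 degrees


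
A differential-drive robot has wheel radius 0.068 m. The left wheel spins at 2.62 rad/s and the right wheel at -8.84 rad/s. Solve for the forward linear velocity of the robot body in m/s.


v = r*(wR + wL)/2 = 0.068*(-8.84 + 2.62)/2 = -0.2115

-0.2115 m/s


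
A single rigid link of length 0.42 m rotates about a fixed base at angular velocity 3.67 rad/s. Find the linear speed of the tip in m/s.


v = L*omega = 0.42 * 3.67 = 1.5414

1.5414 m/s


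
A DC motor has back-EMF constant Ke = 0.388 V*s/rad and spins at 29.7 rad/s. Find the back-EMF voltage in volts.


V_emf = Ke * omega = 0.388*29.7 = 11.5236

11.5236 V


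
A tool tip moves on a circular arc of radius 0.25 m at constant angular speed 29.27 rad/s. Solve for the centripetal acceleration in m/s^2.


a_c = omega^2 * r = 29.27^2 * 0.25 = 214.1832

214.1832 m/s^2


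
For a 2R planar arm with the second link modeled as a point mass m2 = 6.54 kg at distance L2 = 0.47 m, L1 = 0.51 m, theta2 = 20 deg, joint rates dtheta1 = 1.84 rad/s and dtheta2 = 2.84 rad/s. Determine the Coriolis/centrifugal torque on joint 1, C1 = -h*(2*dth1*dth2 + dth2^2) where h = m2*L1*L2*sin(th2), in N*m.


h = m2*L1*L2*sin(th2) = 6.54*0.51*0.47*sin(20 deg) = 0.536164
C1 = -h*(2*1.84*2.84 + 2.84^2) = -0.536164*18.5168 = -9.9280

-9.9280 N*m


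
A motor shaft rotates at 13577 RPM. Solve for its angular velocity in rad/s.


omega = 13577 * 2*pi/60 = 1421.7801

1421.7801 rad/s


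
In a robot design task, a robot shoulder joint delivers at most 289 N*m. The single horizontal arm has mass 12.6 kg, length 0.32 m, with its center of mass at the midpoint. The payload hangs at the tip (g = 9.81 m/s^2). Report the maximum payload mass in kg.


tau_arm = m_arm*g*(L/2) = 12.6*9.81*0.32/2 = 19.7770 N*m
tau_payload = tau_max - tau_arm = 289 - 19.7770 = 269.2230
m_payload = tau_payload / (g*L) = 269.2230 / (9.81*0.32) = 85.7617

85.7617 kg


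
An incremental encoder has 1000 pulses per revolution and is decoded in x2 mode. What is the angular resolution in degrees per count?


resolution = 360 / (PPR * 2) = 360 / 2000 = 0.1800

0.1800 degrees


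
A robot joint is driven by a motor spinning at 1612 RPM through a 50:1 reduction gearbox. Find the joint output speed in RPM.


omega_joint = omega_motor / N = 1612 / 50 = 32.2400

32.2400 RPM


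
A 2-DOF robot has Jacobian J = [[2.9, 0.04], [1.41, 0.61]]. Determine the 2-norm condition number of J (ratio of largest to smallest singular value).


JJ^T eigenvalues: trace(JJ^T) = 10.7718, det(JJ^T) = det(J)^2 = 2.93299876
s_max^2 = (10.7718 + sqrt(104.29968020))/2 = 10.49226074
s_min^2 = (10.7718 - sqrt(104.29968020))/2 = 0.27953926
kappa = s_max/s_min = sqrt(10.49226074/0.27953926) = 6.1265

6.1265
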